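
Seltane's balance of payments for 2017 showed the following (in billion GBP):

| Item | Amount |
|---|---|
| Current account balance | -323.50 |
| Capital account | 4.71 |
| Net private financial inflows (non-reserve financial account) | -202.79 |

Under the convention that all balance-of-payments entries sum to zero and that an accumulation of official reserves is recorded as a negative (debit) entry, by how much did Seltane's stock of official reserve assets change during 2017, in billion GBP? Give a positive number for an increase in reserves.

-521.58

Official reserve transactions balance = -((-323.50) + 4.71 + (-202.79)) = 521.58
An accumulation of reserves is recorded as a debit (negative entry), so the change in the stock of reserves is the negative of that balance.
Change in official reserves = -(521.58) = -521.58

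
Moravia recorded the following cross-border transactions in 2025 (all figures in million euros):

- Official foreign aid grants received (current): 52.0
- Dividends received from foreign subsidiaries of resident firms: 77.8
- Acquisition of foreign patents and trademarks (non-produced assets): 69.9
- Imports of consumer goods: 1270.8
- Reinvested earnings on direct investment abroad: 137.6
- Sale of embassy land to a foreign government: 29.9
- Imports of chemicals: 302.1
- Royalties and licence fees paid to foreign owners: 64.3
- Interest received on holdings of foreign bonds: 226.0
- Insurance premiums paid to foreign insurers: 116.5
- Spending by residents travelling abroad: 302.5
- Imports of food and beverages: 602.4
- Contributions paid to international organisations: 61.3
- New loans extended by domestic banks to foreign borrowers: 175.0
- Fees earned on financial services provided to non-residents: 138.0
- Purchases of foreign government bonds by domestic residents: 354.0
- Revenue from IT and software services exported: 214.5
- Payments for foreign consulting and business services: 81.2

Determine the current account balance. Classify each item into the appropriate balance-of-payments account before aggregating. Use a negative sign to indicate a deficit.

-1955.2

Goods: -302.1 - 1270.8 - 602.4 = -2175.3
Services: -302.5 - 81.2 - 116.5 + 138.0 + 214.5 - 64.3 = -212.0
Primary income: 137.6 + 77.8 + 226.0 = 441.4
Secondary income: -61.3 + 52.0 = -9.3
Current account = (-2175.3) + (-212.0) + 441.4 + (-9.3) = -1955.2
(Excluded from the current account — capital account: acquisition of foreign patents and trademarks (non-produced assets) 69.9, sale of embassy land to a foreign government 29.9; financial account: new loans extended by domestic banks to foreign borrowers 175.0, purchases of foreign government bonds by domestic residents 354.0.)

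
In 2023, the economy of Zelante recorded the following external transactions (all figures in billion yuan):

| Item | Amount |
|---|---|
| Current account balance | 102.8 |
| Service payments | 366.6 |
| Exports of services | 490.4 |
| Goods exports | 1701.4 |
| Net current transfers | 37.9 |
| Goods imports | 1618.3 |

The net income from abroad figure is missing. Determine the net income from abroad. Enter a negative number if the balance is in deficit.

Current account = goods balance + services balance + net primary income + net secondary income
Sum of the known components = 244.8
Net income from abroad = CA - (known components) = 102.8 - 244.8 = -142.0

-142.0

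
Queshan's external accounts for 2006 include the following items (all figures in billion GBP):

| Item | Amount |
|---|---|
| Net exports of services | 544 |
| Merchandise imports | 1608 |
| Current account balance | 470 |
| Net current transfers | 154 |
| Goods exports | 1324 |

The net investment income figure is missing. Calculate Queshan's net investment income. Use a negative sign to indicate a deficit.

56

Current account = goods balance + services balance + net primary income + net secondary income
Sum of the known components = 414
Net investment income = CA - (known components) = 470 - 414 = 56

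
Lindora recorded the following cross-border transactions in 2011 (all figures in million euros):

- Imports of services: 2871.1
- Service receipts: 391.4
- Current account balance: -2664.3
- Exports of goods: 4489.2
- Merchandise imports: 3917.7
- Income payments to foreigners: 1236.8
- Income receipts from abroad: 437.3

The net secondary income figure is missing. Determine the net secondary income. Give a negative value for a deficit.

Current account = goods balance + services balance + net primary income + net secondary income
Sum of the known components = -2707.7
Net secondary income = CA - (known components) = -2664.3 - (-2707.7) = 43.4

43.4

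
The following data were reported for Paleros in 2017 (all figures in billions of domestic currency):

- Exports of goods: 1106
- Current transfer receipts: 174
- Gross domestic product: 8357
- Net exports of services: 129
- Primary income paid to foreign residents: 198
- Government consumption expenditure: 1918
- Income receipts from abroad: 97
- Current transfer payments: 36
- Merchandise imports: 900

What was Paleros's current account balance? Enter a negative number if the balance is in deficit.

Goods balance = 1106 - 900 = 206
Services balance = 129
Trade balance (goods + services) = 206 + 129 = 335
Net primary income = 97 - 198 = -101
Net secondary income = 174 - 36 = 138
Current account = 335 + (-101) + 138 = 372

372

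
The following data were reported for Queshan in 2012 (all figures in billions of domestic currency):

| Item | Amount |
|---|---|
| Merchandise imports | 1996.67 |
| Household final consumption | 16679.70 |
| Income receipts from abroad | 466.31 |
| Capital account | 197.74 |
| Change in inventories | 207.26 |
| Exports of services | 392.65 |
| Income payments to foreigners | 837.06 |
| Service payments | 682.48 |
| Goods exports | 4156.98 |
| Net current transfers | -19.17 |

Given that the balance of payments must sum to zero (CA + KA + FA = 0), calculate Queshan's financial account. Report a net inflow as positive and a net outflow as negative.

-1678.30

Goods balance = 4156.98 - 1996.67 = 2160.31
Services balance = 392.65 - 682.48 = -289.83
Trade balance (goods + services) = 2160.31 + (-289.83) = 1870.48
Net primary income = 466.31 - 837.06 = -370.75
Net secondary income = -19.17
Current account = 1870.48 + (-370.75) + (-19.17) = 1480.56
Financial account = -(1480.56 + 197.74) = -1678.30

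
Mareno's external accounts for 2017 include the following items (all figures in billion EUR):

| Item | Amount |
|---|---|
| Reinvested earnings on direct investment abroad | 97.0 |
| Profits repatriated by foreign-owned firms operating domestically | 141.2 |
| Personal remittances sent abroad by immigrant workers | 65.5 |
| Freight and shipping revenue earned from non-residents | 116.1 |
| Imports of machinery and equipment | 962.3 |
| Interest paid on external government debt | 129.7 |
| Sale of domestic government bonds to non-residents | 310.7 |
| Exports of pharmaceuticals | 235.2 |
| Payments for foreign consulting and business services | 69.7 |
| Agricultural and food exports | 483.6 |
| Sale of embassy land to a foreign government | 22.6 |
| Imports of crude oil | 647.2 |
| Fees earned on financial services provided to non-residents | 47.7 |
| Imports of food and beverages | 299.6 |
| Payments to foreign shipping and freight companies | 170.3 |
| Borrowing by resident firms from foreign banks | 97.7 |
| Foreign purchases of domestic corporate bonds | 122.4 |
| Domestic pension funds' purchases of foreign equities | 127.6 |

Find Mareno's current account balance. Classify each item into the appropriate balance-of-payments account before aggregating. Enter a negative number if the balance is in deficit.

Goods: -299.6 - 647.2 - 962.3 + 235.2 + 483.6 = -1190.3
Services: -69.7 + 47.7 + 116.1 - 170.3 = -76.2
Primary income: 97.0 - 141.2 - 129.7 = -173.9
Secondary income: -65.5
Current account = (-1190.3) + (-76.2) + (-173.9) + (-65.5) = -1505.9
(Excluded from the current account — financial account: sale of domestic government bonds to non-residents 310.7, borrowing by resident firms from foreign banks 97.7, foreign purchases of domestic corporate bonds 122.4, domestic pension funds' purchases of foreign equities 127.6; capital account: sale of embassy land to a foreign government 22.6.)

-1505.9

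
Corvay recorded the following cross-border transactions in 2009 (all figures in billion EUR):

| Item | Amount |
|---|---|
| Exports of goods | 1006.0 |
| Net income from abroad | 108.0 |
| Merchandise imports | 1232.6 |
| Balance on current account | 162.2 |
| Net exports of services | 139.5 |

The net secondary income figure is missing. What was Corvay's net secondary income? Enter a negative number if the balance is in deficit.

141.3

Current account = goods balance + services balance + net primary income + net secondary income
Sum of the known components = 20.9
Net secondary income = CA - (known components) = 162.2 - 20.9 = 141.3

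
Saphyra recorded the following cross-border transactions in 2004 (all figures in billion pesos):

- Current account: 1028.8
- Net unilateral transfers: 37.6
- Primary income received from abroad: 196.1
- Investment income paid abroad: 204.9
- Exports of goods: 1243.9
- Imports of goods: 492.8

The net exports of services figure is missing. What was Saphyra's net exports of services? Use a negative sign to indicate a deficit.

Current account = goods balance + services balance + net primary income + net secondary income
Sum of the known components = 779.9
Net exports of services = CA - (known components) = 1028.8 - 779.9 = 248.9

248.9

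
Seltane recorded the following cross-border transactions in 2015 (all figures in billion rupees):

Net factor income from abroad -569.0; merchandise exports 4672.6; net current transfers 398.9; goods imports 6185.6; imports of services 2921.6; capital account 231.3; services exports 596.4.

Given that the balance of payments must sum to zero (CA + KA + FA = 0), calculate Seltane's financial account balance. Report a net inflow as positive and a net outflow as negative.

Goods balance = 4672.6 - 6185.6 = -1513.0
Services balance = 596.4 - 2921.6 = -2325.2
Trade balance (goods + services) = -1513.0 + (-2325.2) = -3838.2
Net primary income = -569.0
Net secondary income = 398.9
Current account = -3838.2 + (-569.0) + 398.9 = -4008.3
Financial account = -(-4008.3 + 231.3) = 3777.0

3777.0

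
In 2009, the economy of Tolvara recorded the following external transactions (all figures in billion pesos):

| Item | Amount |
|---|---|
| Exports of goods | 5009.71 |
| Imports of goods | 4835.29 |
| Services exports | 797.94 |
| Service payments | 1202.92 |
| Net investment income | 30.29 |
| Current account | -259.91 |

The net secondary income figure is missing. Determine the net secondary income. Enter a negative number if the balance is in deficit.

Current account = goods balance + services balance + net primary income + net secondary income
Sum of the known components = -200.27
Net secondary income = CA - (known components) = -259.91 - (-200.27) = -59.64

-59.64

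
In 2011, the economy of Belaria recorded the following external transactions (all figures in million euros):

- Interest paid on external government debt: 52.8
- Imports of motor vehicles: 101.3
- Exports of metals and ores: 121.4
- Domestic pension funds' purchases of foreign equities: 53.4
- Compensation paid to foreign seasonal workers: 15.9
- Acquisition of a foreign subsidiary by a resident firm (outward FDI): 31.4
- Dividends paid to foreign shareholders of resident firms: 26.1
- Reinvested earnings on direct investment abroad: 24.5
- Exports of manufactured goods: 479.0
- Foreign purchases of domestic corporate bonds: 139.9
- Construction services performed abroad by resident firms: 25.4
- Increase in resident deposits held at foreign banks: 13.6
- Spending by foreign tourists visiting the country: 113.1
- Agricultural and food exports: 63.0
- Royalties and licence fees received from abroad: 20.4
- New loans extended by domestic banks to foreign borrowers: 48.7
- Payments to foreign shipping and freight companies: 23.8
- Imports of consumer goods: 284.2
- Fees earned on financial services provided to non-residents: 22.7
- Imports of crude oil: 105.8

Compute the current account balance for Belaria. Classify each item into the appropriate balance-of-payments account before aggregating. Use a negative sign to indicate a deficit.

259.6

Goods: -284.2 + 479.0 + 63.0 + 121.4 - 101.3 - 105.8 = 172.1
Services: -23.8 + 22.7 + 20.4 + 113.1 + 25.4 = 157.8
Primary income: -15.9 + 24.5 - 26.1 - 52.8 = -70.3
Current account = 172.1 + 157.8 + (-70.3) = 259.6
(Excluded from the current account — financial account: domestic pension funds' purchases of foreign equities 53.4, acquisition of a foreign subsidiary by a resident firm (outward FDI) 31.4, foreign purchases of domestic corporate bonds 139.9, increase in resident deposits held at foreign banks 13.6, new loans extended by domestic banks to foreign borrowers 48.7.)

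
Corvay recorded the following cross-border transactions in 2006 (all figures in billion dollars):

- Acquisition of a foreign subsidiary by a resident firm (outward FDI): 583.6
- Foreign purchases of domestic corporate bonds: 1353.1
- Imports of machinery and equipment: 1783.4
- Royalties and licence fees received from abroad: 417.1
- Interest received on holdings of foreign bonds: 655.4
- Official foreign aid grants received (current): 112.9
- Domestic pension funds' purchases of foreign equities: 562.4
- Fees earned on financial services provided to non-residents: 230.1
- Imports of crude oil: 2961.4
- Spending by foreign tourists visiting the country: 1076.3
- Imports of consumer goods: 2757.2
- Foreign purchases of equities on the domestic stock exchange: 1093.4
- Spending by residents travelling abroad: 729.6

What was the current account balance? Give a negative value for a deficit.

-5739.8

Goods: -2757.2 - 2961.4 - 1783.4 = -7502.0
Services: 1076.3 + 417.1 + 230.1 - 729.6 = 993.9
Primary income: 655.4
Secondary income: 112.9
Current account = (-7502.0) + 993.9 + 655.4 + 112.9 = -5739.8
(Excluded from the current account — financial account: acquisition of a foreign subsidiary by a resident firm (outward FDI) 583.6, foreign purchases of domestic corporate bonds 1353.1, domestic pension funds' purchases of foreign equities 562.4, foreign purchases of equities on the domestic stock exchange 1093.4.)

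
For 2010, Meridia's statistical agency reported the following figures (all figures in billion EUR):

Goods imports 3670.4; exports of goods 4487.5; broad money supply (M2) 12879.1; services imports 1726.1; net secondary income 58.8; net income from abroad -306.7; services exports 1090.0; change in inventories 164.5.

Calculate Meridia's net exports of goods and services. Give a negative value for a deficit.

Goods balance = 4487.5 - 3670.4 = 817.1
Services balance = 1090.0 - 1726.1 = -636.1
Trade balance (goods + services) = 817.1 + (-636.1) = 181.0

181.0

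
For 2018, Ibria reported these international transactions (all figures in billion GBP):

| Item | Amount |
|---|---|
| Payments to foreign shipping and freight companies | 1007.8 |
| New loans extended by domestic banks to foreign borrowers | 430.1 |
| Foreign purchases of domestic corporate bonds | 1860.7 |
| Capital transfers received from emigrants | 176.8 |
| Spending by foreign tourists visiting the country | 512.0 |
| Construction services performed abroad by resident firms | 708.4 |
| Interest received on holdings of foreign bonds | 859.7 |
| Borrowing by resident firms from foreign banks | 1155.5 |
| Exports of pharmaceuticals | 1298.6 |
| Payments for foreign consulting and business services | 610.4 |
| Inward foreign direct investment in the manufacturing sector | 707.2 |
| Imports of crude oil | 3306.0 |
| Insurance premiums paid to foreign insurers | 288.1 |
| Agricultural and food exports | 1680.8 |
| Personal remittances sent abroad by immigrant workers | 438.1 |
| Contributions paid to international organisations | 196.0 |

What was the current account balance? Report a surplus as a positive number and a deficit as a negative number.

-786.9

Goods: 1680.8 + 1298.6 - 3306.0 = -326.6
Services: -1007.8 - 288.1 + 708.4 + 512.0 - 610.4 = -685.9
Primary income: 859.7
Secondary income: -196.0 - 438.1 = -634.1
Current account = (-326.6) + (-685.9) + 859.7 + (-634.1) = -786.9
(Excluded from the current account — financial account: new loans extended by domestic banks to foreign borrowers 430.1, foreign purchases of domestic corporate bonds 1860.7, borrowing by resident firms from foreign banks 1155.5, inward foreign direct investment in the manufacturing sector 707.2; capital account: capital transfers received from emigrants 176.8.)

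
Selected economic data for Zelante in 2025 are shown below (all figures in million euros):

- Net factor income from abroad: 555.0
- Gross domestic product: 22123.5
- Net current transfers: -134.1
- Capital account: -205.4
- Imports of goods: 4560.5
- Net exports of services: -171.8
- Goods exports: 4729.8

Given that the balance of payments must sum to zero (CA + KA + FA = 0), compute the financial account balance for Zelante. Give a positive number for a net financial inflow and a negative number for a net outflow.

Goods balance = 4729.8 - 4560.5 = 169.3
Services balance = -171.8
Trade balance (goods + services) = 169.3 + (-171.8) = -2.5
Net primary income = 555.0
Net secondary income = -134.1
Current account = -2.5 + 555.0 + (-134.1) = 418.4
Financial account = -(418.4 + (-205.4)) = -213.0

-213.0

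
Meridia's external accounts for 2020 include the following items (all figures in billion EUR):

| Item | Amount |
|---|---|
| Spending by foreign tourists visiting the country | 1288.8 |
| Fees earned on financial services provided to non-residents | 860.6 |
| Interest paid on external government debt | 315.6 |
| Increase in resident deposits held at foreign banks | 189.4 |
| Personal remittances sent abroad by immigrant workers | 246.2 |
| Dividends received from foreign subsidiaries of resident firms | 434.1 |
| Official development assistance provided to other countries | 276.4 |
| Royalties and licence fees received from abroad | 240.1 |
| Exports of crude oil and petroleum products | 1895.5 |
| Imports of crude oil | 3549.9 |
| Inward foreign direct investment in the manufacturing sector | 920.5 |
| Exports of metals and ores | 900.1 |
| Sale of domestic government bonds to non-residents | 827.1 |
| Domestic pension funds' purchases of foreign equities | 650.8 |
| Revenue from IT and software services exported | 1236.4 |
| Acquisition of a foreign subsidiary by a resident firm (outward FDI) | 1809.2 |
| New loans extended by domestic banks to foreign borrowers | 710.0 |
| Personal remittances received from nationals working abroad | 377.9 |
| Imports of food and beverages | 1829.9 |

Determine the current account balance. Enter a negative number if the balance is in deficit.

1015.5

Goods: -3549.9 + 900.1 - 1829.9 + 1895.5 = -2584.2
Services: 860.6 + 1288.8 + 240.1 + 1236.4 = 3625.9
Primary income: -315.6 + 434.1 = 118.5
Secondary income: 377.9 - 246.2 - 276.4 = -144.7
Current account = (-2584.2) + 3625.9 + 118.5 + (-144.7) = 1015.5
(Excluded from the current account — financial account: increase in resident deposits held at foreign banks 189.4, inward foreign direct investment in the manufacturing sector 920.5, sale of domestic government bonds to non-residents 827.1, domestic pension funds' purchases of foreign equities 650.8, acquisition of a foreign subsidiary by a resident firm (outward FDI) 1809.2, new loans extended by domestic banks to foreign borrowers 710.0.)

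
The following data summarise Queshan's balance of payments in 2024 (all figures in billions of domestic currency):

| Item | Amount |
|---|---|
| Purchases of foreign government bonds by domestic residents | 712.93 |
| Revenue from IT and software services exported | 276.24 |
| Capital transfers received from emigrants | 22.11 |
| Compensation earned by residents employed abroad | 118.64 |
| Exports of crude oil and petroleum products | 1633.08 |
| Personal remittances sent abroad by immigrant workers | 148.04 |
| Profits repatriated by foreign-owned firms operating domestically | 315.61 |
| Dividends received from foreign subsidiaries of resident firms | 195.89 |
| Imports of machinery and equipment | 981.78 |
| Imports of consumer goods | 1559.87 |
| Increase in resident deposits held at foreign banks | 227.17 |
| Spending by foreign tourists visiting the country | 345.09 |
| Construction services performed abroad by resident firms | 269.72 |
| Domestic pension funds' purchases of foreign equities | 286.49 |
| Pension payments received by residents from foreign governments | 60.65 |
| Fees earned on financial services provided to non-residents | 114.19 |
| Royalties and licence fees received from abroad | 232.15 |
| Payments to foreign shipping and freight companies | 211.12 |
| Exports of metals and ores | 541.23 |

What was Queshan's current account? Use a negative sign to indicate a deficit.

570.46

Goods: 541.23 + 1633.08 - 981.78 - 1559.87 = -367.34
Services: 232.15 + 114.19 - 211.12 + 276.24 + 345.09 + 269.72 = 1026.27
Primary income: 118.64 + 195.89 - 315.61 = -1.08
Secondary income: -148.04 + 60.65 = -87.39
Current account = (-367.34) + 1026.27 + (-1.08) + (-87.39) = 570.46
(Excluded from the current account — financial account: purchases of foreign government bonds by domestic residents 712.93, increase in resident deposits held at foreign banks 227.17, domestic pension funds' purchases of foreign equities 286.49; capital account: capital transfers received from emigrants 22.11.)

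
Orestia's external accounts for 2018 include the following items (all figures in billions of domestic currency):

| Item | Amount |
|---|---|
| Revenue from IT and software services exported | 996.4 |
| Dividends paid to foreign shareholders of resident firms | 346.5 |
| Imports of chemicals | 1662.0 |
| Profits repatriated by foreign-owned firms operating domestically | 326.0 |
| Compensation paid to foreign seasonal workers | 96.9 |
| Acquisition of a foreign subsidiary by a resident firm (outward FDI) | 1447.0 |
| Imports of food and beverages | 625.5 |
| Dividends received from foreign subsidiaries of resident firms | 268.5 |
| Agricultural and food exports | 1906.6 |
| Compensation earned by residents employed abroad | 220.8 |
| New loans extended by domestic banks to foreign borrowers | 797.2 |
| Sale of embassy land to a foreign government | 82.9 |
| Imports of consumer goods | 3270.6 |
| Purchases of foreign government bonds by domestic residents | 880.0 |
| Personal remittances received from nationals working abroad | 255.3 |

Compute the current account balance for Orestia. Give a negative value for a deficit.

Goods: 1906.6 - 1662.0 - 625.5 - 3270.6 = -3651.5
Services: 996.4
Primary income: -326.0 + 268.5 - 96.9 + 220.8 - 346.5 = -280.1
Secondary income: 255.3
Current account = (-3651.5) + 996.4 + (-280.1) + 255.3 = -2679.9
(Excluded from the current account — financial account: acquisition of a foreign subsidiary by a resident firm (outward FDI) 1447.0, new loans extended by domestic banks to foreign borrowers 797.2, purchases of foreign government bonds by domestic residents 880.0; capital account: sale of embassy land to a foreign government 82.9.)

-2679.9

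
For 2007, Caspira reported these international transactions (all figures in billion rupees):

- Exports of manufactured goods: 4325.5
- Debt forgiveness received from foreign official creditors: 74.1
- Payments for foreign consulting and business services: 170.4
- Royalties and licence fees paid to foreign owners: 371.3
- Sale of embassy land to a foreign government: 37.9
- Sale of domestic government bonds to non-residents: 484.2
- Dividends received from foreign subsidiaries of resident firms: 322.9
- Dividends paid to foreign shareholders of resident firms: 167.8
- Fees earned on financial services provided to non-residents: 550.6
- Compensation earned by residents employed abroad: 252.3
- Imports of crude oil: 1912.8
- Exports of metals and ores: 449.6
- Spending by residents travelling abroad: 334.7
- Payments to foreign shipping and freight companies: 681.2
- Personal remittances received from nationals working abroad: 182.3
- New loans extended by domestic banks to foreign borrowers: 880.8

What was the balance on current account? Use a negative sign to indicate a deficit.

2445.0

Goods: -1912.8 + 4325.5 + 449.6 = 2862.3
Services: 550.6 - 334.7 - 681.2 - 170.4 - 371.3 = -1007.0
Primary income: 322.9 - 167.8 + 252.3 = 407.4
Secondary income: 182.3
Current account = 2862.3 + (-1007.0) + 407.4 + 182.3 = 2445.0
(Excluded from the current account — capital account: debt forgiveness received from foreign official creditors 74.1, sale of embassy land to a foreign government 37.9; financial account: sale of domestic government bonds to non-residents 484.2, new loans extended by domestic banks to foreign borrowers 880.8.)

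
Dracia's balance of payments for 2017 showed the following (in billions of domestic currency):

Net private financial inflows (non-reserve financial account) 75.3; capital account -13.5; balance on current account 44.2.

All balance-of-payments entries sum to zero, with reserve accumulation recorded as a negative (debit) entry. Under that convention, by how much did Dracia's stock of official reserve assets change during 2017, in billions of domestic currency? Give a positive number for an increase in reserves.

Official reserve transactions balance = -(44.2 + (-13.5) + 75.3) = -106.0
An accumulation of reserves is recorded as a debit (negative entry), so the change in the stock of reserves is the negative of that balance.
Change in official reserves = -(-106.0) = 106.0

106.0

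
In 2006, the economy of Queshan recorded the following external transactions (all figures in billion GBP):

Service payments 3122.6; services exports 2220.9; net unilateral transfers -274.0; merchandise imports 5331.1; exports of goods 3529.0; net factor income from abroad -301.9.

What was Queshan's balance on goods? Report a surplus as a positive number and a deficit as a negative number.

Goods balance = 3529.0 - 5331.1 = -1802.1

-1802.1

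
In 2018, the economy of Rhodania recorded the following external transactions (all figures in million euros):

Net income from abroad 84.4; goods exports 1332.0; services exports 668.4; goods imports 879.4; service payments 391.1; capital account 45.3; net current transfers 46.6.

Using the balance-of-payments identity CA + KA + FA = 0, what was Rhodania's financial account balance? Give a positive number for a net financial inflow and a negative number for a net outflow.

Goods balance = 1332.0 - 879.4 = 452.6
Services balance = 668.4 - 391.1 = 277.3
Trade balance (goods + services) = 452.6 + 277.3 = 729.9
Net primary income = 84.4
Net secondary income = 46.6
Current account = 729.9 + 84.4 + 46.6 = 860.9
Financial account = -(860.9 + 45.3) = -906.2

-906.2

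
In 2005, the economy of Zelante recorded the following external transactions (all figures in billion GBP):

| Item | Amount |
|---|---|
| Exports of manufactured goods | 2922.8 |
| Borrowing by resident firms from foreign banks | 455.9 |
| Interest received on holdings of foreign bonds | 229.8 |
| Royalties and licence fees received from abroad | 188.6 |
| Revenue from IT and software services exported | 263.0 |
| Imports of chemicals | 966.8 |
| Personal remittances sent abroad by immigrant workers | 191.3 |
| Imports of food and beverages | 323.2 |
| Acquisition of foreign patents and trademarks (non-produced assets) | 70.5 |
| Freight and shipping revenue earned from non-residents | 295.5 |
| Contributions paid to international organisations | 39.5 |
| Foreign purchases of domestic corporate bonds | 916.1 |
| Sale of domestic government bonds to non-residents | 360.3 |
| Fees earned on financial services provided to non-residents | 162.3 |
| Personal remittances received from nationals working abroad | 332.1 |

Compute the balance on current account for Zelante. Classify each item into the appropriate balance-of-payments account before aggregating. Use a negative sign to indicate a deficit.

2873.3

Goods: -966.8 + 2922.8 - 323.2 = 1632.8
Services: 188.6 + 162.3 + 263.0 + 295.5 = 909.4
Primary income: 229.8
Secondary income: 332.1 - 191.3 - 39.5 = 101.3
Current account = 1632.8 + 909.4 + 229.8 + 101.3 = 2873.3
(Excluded from the current account — financial account: borrowing by resident firms from foreign banks 455.9, foreign purchases of domestic corporate bonds 916.1, sale of domestic government bonds to non-residents 360.3; capital account: acquisition of foreign patents and trademarks (non-produced assets) 70.5.)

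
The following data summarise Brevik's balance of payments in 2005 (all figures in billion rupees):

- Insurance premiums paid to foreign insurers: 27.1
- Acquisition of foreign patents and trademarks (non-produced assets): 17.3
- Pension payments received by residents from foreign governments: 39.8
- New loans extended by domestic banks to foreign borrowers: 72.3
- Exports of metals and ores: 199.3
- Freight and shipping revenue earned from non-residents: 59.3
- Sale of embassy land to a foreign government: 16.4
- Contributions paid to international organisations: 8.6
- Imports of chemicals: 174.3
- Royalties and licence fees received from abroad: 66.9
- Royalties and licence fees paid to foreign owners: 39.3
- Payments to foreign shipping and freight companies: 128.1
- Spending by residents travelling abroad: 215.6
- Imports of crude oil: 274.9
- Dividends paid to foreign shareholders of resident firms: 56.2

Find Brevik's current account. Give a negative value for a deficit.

Goods: 199.3 - 274.9 - 174.3 = -249.9
Services: -39.3 - 27.1 + 59.3 + 66.9 - 128.1 - 215.6 = -283.9
Primary income: -56.2
Secondary income: -8.6 + 39.8 = 31.2
Current account = (-249.9) + (-283.9) + (-56.2) + 31.2 = -558.8
(Excluded from the current account — capital account: acquisition of foreign patents and trademarks (non-produced assets) 17.3, sale of embassy land to a foreign government 16.4; financial account: new loans extended by domestic banks to foreign borrowers 72.3.)

-558.8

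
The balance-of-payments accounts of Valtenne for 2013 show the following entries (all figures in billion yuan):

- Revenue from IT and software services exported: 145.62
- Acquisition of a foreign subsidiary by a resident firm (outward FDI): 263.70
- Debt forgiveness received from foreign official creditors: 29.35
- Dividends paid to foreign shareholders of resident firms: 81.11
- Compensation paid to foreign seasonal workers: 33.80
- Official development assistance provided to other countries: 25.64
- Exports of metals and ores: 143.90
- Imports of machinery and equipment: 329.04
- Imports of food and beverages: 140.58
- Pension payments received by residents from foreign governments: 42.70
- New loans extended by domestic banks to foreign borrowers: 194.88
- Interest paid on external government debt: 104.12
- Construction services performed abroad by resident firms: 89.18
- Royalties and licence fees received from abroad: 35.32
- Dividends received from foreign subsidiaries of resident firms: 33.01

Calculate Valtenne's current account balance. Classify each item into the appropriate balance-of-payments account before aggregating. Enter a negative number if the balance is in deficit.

-224.56

Goods: -329.04 - 140.58 + 143.90 = -325.72
Services: 89.18 + 35.32 + 145.62 = 270.12
Primary income: 33.01 - 81.11 - 104.12 - 33.80 = -186.02
Secondary income: -25.64 + 42.70 = 17.06
Current account = (-325.72) + 270.12 + (-186.02) + 17.06 = -224.56
(Excluded from the current account — financial account: acquisition of a foreign subsidiary by a resident firm (outward FDI) 263.70, new loans extended by domestic banks to foreign borrowers 194.88; capital account: debt forgiveness received from foreign official creditors 29.35.)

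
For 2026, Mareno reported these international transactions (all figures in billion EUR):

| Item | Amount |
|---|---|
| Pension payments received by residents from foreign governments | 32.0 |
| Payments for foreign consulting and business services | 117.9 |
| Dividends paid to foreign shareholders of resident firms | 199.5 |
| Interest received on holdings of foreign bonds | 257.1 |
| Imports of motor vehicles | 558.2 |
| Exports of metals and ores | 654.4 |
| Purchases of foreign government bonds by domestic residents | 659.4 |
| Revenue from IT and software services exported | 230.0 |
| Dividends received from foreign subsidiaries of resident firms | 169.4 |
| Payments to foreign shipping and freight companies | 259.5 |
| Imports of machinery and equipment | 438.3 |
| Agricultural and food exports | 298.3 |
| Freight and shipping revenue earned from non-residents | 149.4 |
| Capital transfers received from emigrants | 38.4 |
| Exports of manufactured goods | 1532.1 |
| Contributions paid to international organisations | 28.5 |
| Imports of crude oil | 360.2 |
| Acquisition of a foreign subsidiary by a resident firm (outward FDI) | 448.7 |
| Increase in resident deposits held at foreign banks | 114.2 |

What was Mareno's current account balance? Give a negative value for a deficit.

1360.6

Goods: -558.2 - 438.3 - 360.2 + 654.4 + 1532.1 + 298.3 = 1128.1
Services: 230.0 - 117.9 - 259.5 + 149.4 = 2.0
Primary income: 257.1 - 199.5 + 169.4 = 227.0
Secondary income: -28.5 + 32.0 = 3.5
Current account = 1128.1 + 2.0 + 227.0 + 3.5 = 1360.6
(Excluded from the current account — financial account: purchases of foreign government bonds by domestic residents 659.4, acquisition of a foreign subsidiary by a resident firm (outward FDI) 448.7, increase in resident deposits held at foreign banks 114.2; capital account: capital transfers received from emigrants 38.4.)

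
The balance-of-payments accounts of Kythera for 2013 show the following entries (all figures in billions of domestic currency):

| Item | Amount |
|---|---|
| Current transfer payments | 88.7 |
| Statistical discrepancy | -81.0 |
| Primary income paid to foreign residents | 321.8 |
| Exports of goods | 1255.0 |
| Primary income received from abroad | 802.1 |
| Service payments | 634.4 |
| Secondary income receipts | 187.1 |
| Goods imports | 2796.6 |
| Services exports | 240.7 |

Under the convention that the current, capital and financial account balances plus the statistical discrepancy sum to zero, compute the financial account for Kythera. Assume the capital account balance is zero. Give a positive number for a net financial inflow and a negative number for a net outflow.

1437.6

Goods balance = 1255.0 - 2796.6 = -1541.6
Services balance = 240.7 - 634.4 = -393.7
Trade balance (goods + services) = -1541.6 + (-393.7) = -1935.3
Net primary income = 802.1 - 321.8 = 480.3
Net secondary income = 187.1 - 88.7 = 98.4
Current account = -1935.3 + 480.3 + 98.4 = -1356.6
Financial account = -(-1356.6 + (-81.0)) = 1437.6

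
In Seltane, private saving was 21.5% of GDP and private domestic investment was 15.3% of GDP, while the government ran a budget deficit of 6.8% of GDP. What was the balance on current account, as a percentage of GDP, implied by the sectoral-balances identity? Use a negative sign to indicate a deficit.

-0.6

By the sectoral-balances identity, CA = (S_private - I) + (T - G).
Private balance = 21.5 - 15.3 = 6.2
Government balance (T - G) = -6.8
CA = 6.2 + (-6.8) = -0.6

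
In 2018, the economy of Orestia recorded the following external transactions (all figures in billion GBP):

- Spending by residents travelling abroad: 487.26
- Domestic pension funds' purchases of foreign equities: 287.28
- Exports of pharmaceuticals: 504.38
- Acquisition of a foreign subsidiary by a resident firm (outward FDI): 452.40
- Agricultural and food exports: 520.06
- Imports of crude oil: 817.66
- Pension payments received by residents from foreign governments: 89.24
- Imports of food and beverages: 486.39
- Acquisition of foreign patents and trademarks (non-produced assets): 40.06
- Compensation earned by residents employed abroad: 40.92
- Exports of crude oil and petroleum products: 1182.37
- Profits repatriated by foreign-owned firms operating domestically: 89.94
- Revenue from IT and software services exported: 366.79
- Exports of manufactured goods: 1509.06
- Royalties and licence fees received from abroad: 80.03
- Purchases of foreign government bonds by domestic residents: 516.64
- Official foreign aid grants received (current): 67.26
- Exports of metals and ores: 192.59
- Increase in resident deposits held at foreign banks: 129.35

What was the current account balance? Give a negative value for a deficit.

2671.45

Goods: 520.06 + 504.38 - 817.66 + 1509.06 + 192.59 + 1182.37 - 486.39 = 2604.41
Services: 366.79 - 487.26 + 80.03 = -40.44
Primary income: 40.92 - 89.94 = -49.02
Secondary income: 89.24 + 67.26 = 156.50
Current account = 2604.41 + (-40.44) + (-49.02) + 156.50 = 2671.45
(Excluded from the current account — financial account: domestic pension funds' purchases of foreign equities 287.28, acquisition of a foreign subsidiary by a resident firm (outward FDI) 452.40, purchases of foreign government bonds by domestic residents 516.64, increase in resident deposits held at foreign banks 129.35; capital account: acquisition of foreign patents and trademarks (non-produced assets) 40.06.)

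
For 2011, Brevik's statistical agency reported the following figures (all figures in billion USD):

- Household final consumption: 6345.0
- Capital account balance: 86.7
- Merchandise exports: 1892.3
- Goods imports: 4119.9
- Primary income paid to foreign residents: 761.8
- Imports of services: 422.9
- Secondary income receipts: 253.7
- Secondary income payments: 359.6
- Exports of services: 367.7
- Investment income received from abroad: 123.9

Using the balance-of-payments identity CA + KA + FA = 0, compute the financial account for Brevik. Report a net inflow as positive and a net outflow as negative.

Goods balance = 1892.3 - 4119.9 = -2227.6
Services balance = 367.7 - 422.9 = -55.2
Trade balance (goods + services) = -2227.6 + (-55.2) = -2282.8
Net primary income = 123.9 - 761.8 = -637.9
Net secondary income = 253.7 - 359.6 = -105.9
Current account = -2282.8 + (-637.9) + (-105.9) = -3026.6
Financial account = -(-3026.6 + 86.7) = 2939.9

2939.9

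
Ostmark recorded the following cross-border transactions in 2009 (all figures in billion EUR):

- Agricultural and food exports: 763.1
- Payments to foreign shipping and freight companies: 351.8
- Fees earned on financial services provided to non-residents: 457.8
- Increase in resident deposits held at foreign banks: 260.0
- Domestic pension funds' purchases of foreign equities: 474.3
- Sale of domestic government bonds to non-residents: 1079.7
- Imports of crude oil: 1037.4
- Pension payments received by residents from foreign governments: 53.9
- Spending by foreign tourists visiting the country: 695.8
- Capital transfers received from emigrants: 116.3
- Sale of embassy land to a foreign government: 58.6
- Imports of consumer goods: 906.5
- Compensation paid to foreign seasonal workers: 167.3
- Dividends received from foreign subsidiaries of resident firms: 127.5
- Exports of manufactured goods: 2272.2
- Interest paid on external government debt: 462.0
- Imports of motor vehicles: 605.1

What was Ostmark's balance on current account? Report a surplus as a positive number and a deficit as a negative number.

840.2

Goods: -906.5 - 605.1 + 763.1 - 1037.4 + 2272.2 = 486.3
Services: 457.8 + 695.8 - 351.8 = 801.8
Primary income: -462.0 - 167.3 + 127.5 = -501.8
Secondary income: 53.9
Current account = 486.3 + 801.8 + (-501.8) + 53.9 = 840.2
(Excluded from the current account — financial account: increase in resident deposits held at foreign banks 260.0, domestic pension funds' purchases of foreign equities 474.3, sale of domestic government bonds to non-residents 1079.7; capital account: capital transfers received from emigrants 116.3, sale of embassy land to a foreign government 58.6.)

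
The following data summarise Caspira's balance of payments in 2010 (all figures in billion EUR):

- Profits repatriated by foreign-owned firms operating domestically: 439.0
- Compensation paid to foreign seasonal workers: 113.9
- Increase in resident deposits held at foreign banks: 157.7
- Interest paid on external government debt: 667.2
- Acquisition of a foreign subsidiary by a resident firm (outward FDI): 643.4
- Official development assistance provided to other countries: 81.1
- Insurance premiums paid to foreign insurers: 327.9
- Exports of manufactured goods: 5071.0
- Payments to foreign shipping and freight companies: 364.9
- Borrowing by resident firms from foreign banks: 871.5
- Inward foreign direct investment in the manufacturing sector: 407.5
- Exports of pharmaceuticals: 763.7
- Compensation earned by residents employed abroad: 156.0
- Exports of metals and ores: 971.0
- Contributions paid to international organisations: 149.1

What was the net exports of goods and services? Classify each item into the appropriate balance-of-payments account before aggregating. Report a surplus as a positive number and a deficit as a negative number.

Goods: 971.0 + 763.7 + 5071.0 = 6805.7
Services: -364.9 - 327.9 = -692.8
Trade balance = 6805.7 + (-692.8) = 6112.9
(Excluded from the trade balance — primary income: profits repatriated by foreign-owned firms operating domestically 439.0, compensation paid to foreign seasonal workers 113.9, interest paid on external government debt 667.2, compensation earned by residents employed abroad 156.0; financial account: increase in resident deposits held at foreign banks 157.7, acquisition of a foreign subsidiary by a resident firm (outward FDI) 643.4, borrowing by resident firms from foreign banks 871.5, inward foreign direct investment in the manufacturing sector 407.5; secondary income: official development assistance provided to other countries 81.1, contributions paid to international organisations 149.1.)

6112.9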